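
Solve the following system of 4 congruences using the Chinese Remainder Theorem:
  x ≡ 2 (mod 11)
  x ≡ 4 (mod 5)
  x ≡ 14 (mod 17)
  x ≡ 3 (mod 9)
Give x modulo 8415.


Product of moduli M = 11 · 5 · 17 · 9 = 8415.
Merge one congruence at a time:
  Start: x ≡ 2 (mod 11).
  Combine with x ≡ 4 (mod 5); new modulus lcm = 55.
    Write x = 2 + 11·t and substitute into x ≡ 4 (mod 5): 11·t ≡ 4 − 2 = 2 (mod 5).
    Reduce coefficients mod 5: 1·t ≡ 2 (mod 5).
    So t ≡ 2 (mod 5).
    Then x = 2 + 11·2 = 24, valid modulo lcm(11, 5) = 55: x ≡ 24 (mod 55).
  Combine with x ≡ 14 (mod 17); new modulus lcm = 935.
    Write x = 24 + 55·t and substitute into x ≡ 14 (mod 17): 55·t ≡ 14 − 24 = -10 (mod 17).
    Reduce coefficients mod 17: 4·t ≡ 7 (mod 17).
    The inverse of 4 mod 17 is 13 (since 4·13 = 52 = 3·17 + 1), so t ≡ 13·7 = 91 ≡ 6 (mod 17).
    Then x = 24 + 55·6 = 354, valid modulo lcm(55, 17) = 935: x ≡ 354 (mod 935).
  Combine with x ≡ 3 (mod 9); new modulus lcm = 8415.
    Write x = 354 + 935·t and substitute into x ≡ 3 (mod 9): 935·t ≡ 3 − 354 = -351 (mod 9).
    Reduce coefficients mod 9: 8·t ≡ 0 (mod 9).
    The inverse of 8 mod 9 is 8 (since 8·8 = 64 = 7·9 + 1), so t ≡ 8·0 = 0 ≡ 0 (mod 9).
    Then x = 354 + 935·0 = 354, valid modulo lcm(935, 9) = 8415: x ≡ 354 (mod 8415).
Verify against each original: 354 mod 11 = 2, 354 mod 5 = 4, 354 mod 17 = 14, 354 mod 9 = 3.

x ≡ 354 (mod 8415).


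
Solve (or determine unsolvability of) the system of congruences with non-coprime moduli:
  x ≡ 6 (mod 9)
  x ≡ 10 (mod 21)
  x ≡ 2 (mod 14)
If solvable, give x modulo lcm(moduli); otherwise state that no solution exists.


Moduli 9, 21, 14 are not pairwise coprime, so CRT works modulo lcm(m_i) when all pairwise compatibility conditions hold.
Pairwise compatibility: gcd(m_i, m_j) must divide a_i - a_j for every pair.
Merge one congruence at a time:
  Start: x ≡ 6 (mod 9).
  Combine with x ≡ 10 (mod 21): gcd(9, 21) = 3, and 10 - 6 = 4 is NOT divisible by 3.
    ⇒ system is inconsistent (no integer solution).

No solution (the system is inconsistent).


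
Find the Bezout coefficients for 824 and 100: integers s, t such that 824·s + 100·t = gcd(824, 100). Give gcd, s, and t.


Euclidean algorithm on (824, 100) — divide until remainder is 0:
  824 = 8 · 100 + 24
  100 = 4 · 24 + 4
  24 = 6 · 4 + 0
gcd(824, 100) = 4.
Track Bezout coefficients alongside the remainders: start with r₀ = 824 = a·1 + b·0 (s = 1, t = 0) and r₁ = 100 = a·0 + b·1 (s = 0, t = 1); each new remainder r_{k+1} = r_{k-1} − q_k·r_k inherits s_{k+1} = s_{k-1} − q_k·s_k, t_{k+1} = t_{k-1} − q_k·t_k, so r_k = a·s_k + b·t_k at every step:
  q = 8: r = 24, s = 1 − 8·0 = 1, t = 0 − 8·1 = -8  (check: 824·1 + 100·(-8) = 24)
  q = 4: r = 4, s = 0 − 4·1 = -4, t = 1 − 4·(-8) = 33  (check: 824·(-4) + 100·33 = 4)
The row with r = 4 (the gcd) gives the Bezout coefficients s = -4, t = 33.
Result: 824 · (-4) + 100 · (33) = 4.

gcd(824, 100) = 4; s = -4, t = 33 (check: 824·(-4) + 100·33 = 4).


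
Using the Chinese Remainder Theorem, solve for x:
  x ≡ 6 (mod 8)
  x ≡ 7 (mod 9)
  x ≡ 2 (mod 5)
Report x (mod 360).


Moduli 8, 9, 5 are pairwise coprime; by CRT there is a unique solution modulo M = 8 · 9 · 5 = 360.
Solve pairwise, accumulating the modulus:
  Start with x ≡ 6 (mod 8).
  Combine with x ≡ 7 (mod 9): since gcd(8, 9) = 1, we get a unique residue mod 72.
    Write x = 6 + 8·t and substitute into x ≡ 7 (mod 9): 8·t ≡ 7 − 6 = 1 (mod 9).
    The inverse of 8 mod 9 is 8 (since 8·8 = 64 = 7·9 + 1), so t ≡ 8·1 = 8 ≡ 8 (mod 9).
    Then x = 6 + 8·8 = 70, valid modulo lcm(8, 9) = 72: x ≡ 70 (mod 72).
  Combine with x ≡ 2 (mod 5): since gcd(72, 5) = 1, we get a unique residue mod 360.
    Write x = 70 + 72·t and substitute into x ≡ 2 (mod 5): 72·t ≡ 2 − 70 = -68 (mod 5).
    Reduce coefficients mod 5: 2·t ≡ 2 (mod 5).
    The inverse of 2 mod 5 is 3 (since 2·3 = 6 = 1·5 + 1), so t ≡ 3·2 = 6 ≡ 1 (mod 5).
    Then x = 70 + 72·1 = 142, valid modulo lcm(72, 5) = 360: x ≡ 142 (mod 360).
Verify: 142 mod 8 = 6 ✓, 142 mod 9 = 7 ✓, 142 mod 5 = 2 ✓.

x ≡ 142 (mod 360).


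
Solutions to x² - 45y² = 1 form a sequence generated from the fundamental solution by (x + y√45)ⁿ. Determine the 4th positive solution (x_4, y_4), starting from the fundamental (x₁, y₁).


Step 1: Find the fundamental solution (x₁, y₁) of x² - 45y² = 1.
  Expand √45 as a continued fraction. a₀ = ⌊√45⌋ = 6; iterate m_{k+1} = d_k·a_k − m_k, d_{k+1} = (45 − m_{k+1}²)/d_k, a_{k+1} = ⌊(a₀ + m_{k+1})/d_{k+1}⌋ (starting m₀ = 0, d₀ = 1), with convergents p_k = a_k·p_{k-1} + p_{k-2}, q_k = a_k·q_{k-1} + q_{k-2} (p₋₁ = 1, q₋₁ = 0):
  k = 0: a₀ = 6; p₀/q₀ = 6/1; p₀² − 45·q₀² = 36 − 45 = -9.
  k = 1: m = 6, d = 9, a = ⌊(6 + 6)/9⌋ = 1; p/q = (1·6 + 1)/(1·1 + 0) = 7/1; p² − 45·q² = 49 − 45 = 4.
  k = 2: m = 3, d = 4, a = ⌊(6 + 3)/4⌋ = 2; p/q = (2·7 + 6)/(2·1 + 1) = 20/3; p² − 45·q² = 400 − 405 = -5.
  k = 3: m = 5, d = 5, a = ⌊(6 + 5)/5⌋ = 2; p/q = (2·20 + 7)/(2·3 + 1) = 47/7; p² − 45·q² = 2209 − 2205 = 4.
  k = 4: m = 5, d = 4, a = ⌊(6 + 5)/4⌋ = 2; p/q = (2·47 + 20)/(2·7 + 3) = 114/17; p² − 45·q² = 12996 − 13005 = -9.
  k = 5: m = 3, d = 9, a = ⌊(6 + 3)/9⌋ = 1; p/q = (1·114 + 47)/(1·17 + 7) = 161/24; p² − 45·q² = 25921 − 25920 = 1.
  The first convergent with p² − 45·q² = 1 gives the fundamental solution (x₁, y₁) = (161, 24).
Step 2: Apply the recurrence (x_{n+1}, y_{n+1}) = (x₁x_n + 45y₁y_n, x₁y_n + y₁x_n) repeatedly.
  From (x_1, y_1) = (161, 24): x_2 = 161·161 + 45·24·24 = 51841; y_2 = 161·24 + 24·161 = 7728.
  From (x_2, y_2) = (51841, 7728): x_3 = 161·51841 + 45·24·7728 = 16692641; y_3 = 161·7728 + 24·51841 = 2488392.
  From (x_3, y_3) = (16692641, 2488392): x_4 = 161·16692641 + 45·24·2488392 = 5374978561; y_4 = 161·2488392 + 24·16692641 = 801254496.
Step 3: Verify x_4² - 45·y_4² = 28890394531209630721 - 28890394531209630720 = 1 (should be 1). ✓

(x_1, y_1) = (161, 24); (x_4, y_4) = (5374978561, 801254496).


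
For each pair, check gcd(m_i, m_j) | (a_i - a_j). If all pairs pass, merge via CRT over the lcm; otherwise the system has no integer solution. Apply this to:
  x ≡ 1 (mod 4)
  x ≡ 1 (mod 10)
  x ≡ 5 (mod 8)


Moduli 4, 10, 8 are not pairwise coprime, so CRT works modulo lcm(m_i) when all pairwise compatibility conditions hold.
Pairwise compatibility: gcd(m_i, m_j) must divide a_i - a_j for every pair.
Merge one congruence at a time:
  Start: x ≡ 1 (mod 4).
  Combine with x ≡ 1 (mod 10): gcd(4, 10) = 2; 1 - 1 = 0, which IS divisible by 2, so compatible.
    Write x = 1 + 4·t and substitute into x ≡ 1 (mod 10): 4·t ≡ 1 − 1 = 0 (mod 10).
    Divide the congruence (and modulus) by g = 2: 2·t ≡ 0 (mod 5).
    The inverse of 2 mod 5 is 3 (since 2·3 = 6 = 1·5 + 1), so t ≡ 3·0 = 0 ≡ 0 (mod 5).
    Then x = 1 + 4·0 = 1, valid modulo lcm(4, 10) = 20: x ≡ 1 (mod 20).
  Combine with x ≡ 5 (mod 8): gcd(20, 8) = 4; 5 - 1 = 4, which IS divisible by 4, so compatible.
    Write x = 1 + 20·t and substitute into x ≡ 5 (mod 8): 20·t ≡ 5 − 1 = 4 (mod 8).
    Divide the congruence (and modulus) by g = 4: 5·t ≡ 1 (mod 2).
    Reduce coefficients mod 2: 1·t ≡ 1 (mod 2).
    So t ≡ 1 (mod 2).
    Then x = 1 + 20·1 = 21, valid modulo lcm(20, 8) = 40: x ≡ 21 (mod 40).
Verify: 21 mod 4 = 1, 21 mod 10 = 1, 21 mod 8 = 5.

x ≡ 21 (mod 40).


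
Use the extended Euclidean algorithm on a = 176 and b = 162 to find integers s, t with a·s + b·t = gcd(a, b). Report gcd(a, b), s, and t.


Euclidean algorithm on (176, 162) — divide until remainder is 0:
  176 = 1 · 162 + 14
  162 = 11 · 14 + 8
  14 = 1 · 8 + 6
  8 = 1 · 6 + 2
  6 = 3 · 2 + 0
gcd(176, 162) = 2.
Track Bezout coefficients alongside the remainders: start with r₀ = 176 = a·1 + b·0 (s = 1, t = 0) and r₁ = 162 = a·0 + b·1 (s = 0, t = 1); each new remainder r_{k+1} = r_{k-1} − q_k·r_k inherits s_{k+1} = s_{k-1} − q_k·s_k, t_{k+1} = t_{k-1} − q_k·t_k, so r_k = a·s_k + b·t_k at every step:
  q = 1: r = 14, s = 1 − 1·0 = 1, t = 0 − 1·1 = -1  (check: 176·1 + 162·(-1) = 14)
  q = 11: r = 8, s = 0 − 11·1 = -11, t = 1 − 11·(-1) = 12  (check: 176·(-11) + 162·12 = 8)
  q = 1: r = 6, s = 1 − 1·(-11) = 12, t = -1 − 1·12 = -13  (check: 176·12 + 162·(-13) = 6)
  q = 1: r = 2, s = -11 − 1·12 = -23, t = 12 − 1·(-13) = 25  (check: 176·(-23) + 162·25 = 2)
The row with r = 2 (the gcd) gives the Bezout coefficients s = -23, t = 25.
Result: 176 · (-23) + 162 · (25) = 2.

gcd(176, 162) = 2; s = -23, t = 25 (check: 176·(-23) + 162·25 = 2).


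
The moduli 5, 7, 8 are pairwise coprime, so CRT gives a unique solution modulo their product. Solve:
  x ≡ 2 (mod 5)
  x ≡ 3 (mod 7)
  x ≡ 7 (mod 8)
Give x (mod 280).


Moduli 5, 7, 8 are pairwise coprime; by CRT there is a unique solution modulo M = 5 · 7 · 8 = 280.
Solve pairwise, accumulating the modulus:
  Start with x ≡ 2 (mod 5).
  Combine with x ≡ 3 (mod 7): since gcd(5, 7) = 1, we get a unique residue mod 35.
    Write x = 2 + 5·t and substitute into x ≡ 3 (mod 7): 5·t ≡ 3 − 2 = 1 (mod 7).
    The inverse of 5 mod 7 is 3 (since 5·3 = 15 = 2·7 + 1), so t ≡ 3·1 = 3 ≡ 3 (mod 7).
    Then x = 2 + 5·3 = 17, valid modulo lcm(5, 7) = 35: x ≡ 17 (mod 35).
  Combine with x ≡ 7 (mod 8): since gcd(35, 8) = 1, we get a unique residue mod 280.
    Write x = 17 + 35·t and substitute into x ≡ 7 (mod 8): 35·t ≡ 7 − 17 = -10 (mod 8).
    Reduce coefficients mod 8: 3·t ≡ 6 (mod 8).
    The inverse of 3 mod 8 is 3 (since 3·3 = 9 = 1·8 + 1), so t ≡ 3·6 = 18 ≡ 2 (mod 8).
    Then x = 17 + 35·2 = 87, valid modulo lcm(35, 8) = 280: x ≡ 87 (mod 280).
Verify: 87 mod 5 = 2 ✓, 87 mod 7 = 3 ✓, 87 mod 8 = 7 ✓.

x ≡ 87 (mod 280).


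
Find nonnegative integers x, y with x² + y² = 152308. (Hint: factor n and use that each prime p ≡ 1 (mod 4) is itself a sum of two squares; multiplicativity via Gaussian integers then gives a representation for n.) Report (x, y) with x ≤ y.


Step 1: Factor n = 152308 = 2^2 · 13 · 29 · 101.
Step 2: Check the mod-4 condition on each prime factor: 2 = 2 (special); 13 ≡ 1 (mod 4), exponent 1; 29 ≡ 1 (mod 4), exponent 1; 101 ≡ 1 (mod 4), exponent 1.
All primes ≡ 3 (mod 4) appear to even exponent (or don't appear), so by the two-squares theorem n IS expressible as a sum of two squares.
Step 3: Build a representation. Group n = k² · m with k = 2 and m = 13 · 29 · 101 = 38077 (a product of primes ≡ 1 (mod 4)); a representation of m scales to one of n via (k·x)² + (k·y)² = k²(x² + y²). Each prime p ≡ 1 (mod 4) is itself a sum of two squares; find a² by testing p − a² for a perfect square:
  13: 13 − 1² = 12, 13 − 2² = 9 = 3² ⇒ 13 = 2² + 3².
  29: 29 − 1² = 28, 29 − 2² = 25 = 5² ⇒ 29 = 2² + 5².
  101: 101 − 1² = 100 = 10² ⇒ 101 = 1² + 10².
  Combine using the Brahmagupta–Fibonacci identity (a² + b²)(c² + d²) = (ac − bd)² + (ad + bc)² = (ac + bd)² + (ad − bc)²:
  13 · 29 = 377: from (2² + 3²)(2² + 5²), take (2·2 − 3·5, 2·5 + 3·2) = (4 − 15, 10 + 6) = (-11, 16); dropping signs (only squares matter) gives (11, 16); check 11² + 16² = 121 + 256 = 377 ✓.
  377 · 101 = 38077: from (11² + 16²)(1² + 10²), take (11·1 − 16·10, 11·10 + 16·1) = (11 − 160, 110 + 16) = (-149, 126); dropping signs (only squares matter) gives (149, 126); check 149² + 126² = 22201 + 15876 = 38077 ✓.
  Scale by k = 2: (2·149, 2·126) = (298, 252).
Step 4: Order so x ≤ y and verify: 252² + 298² = 63504 + 88804 = 152308 = n. ✓

n = 152308 = 252² + 298² (one valid representation with x ≤ y).


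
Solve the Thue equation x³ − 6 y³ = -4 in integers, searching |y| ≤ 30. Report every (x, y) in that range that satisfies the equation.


The equation is x³ - 6y³ = -4. For fixed y, x³ = 6·y³ − 4, so a solution requires the RHS to be a perfect cube.
Strategy: iterate y from -30 to 30, compute RHS = 6·y³ − 4, and check whether it is a (positive or negative) perfect cube.
Check small values of y:
  y = 0: RHS = -4 is not a perfect cube.
  y = 1: RHS = 2 is not a perfect cube.
  y = -1: RHS = -10 is not a perfect cube.
  y = 2: RHS = 44 is not a perfect cube.
  y = -2: RHS = -52 is not a perfect cube.
  y = 3: RHS = 158 is not a perfect cube.
  y = -3: RHS = -166 is not a perfect cube.
Continuing the search up to |y| = 30 finds no solutions either.
No (x, y) in the scanned range satisfies the equation.

No integer solutions with |y| ≤ 30.


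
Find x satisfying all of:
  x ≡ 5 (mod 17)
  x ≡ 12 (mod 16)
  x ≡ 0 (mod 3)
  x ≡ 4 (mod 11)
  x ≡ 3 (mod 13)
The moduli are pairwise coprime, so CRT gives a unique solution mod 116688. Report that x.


Product of moduli M = 17 · 16 · 3 · 11 · 13 = 116688.
Merge one congruence at a time:
  Start: x ≡ 5 (mod 17).
  Combine with x ≡ 12 (mod 16); new modulus lcm = 272.
    Write x = 5 + 17·t and substitute into x ≡ 12 (mod 16): 17·t ≡ 12 − 5 = 7 (mod 16).
    Reduce coefficients mod 16: 1·t ≡ 7 (mod 16).
    So t ≡ 7 (mod 16).
    Then x = 5 + 17·7 = 124, valid modulo lcm(17, 16) = 272: x ≡ 124 (mod 272).
  Combine with x ≡ 0 (mod 3); new modulus lcm = 816.
    Write x = 124 + 272·t and substitute into x ≡ 0 (mod 3): 272·t ≡ 0 − 124 = -124 (mod 3).
    Reduce coefficients mod 3: 2·t ≡ 2 (mod 3).
    The inverse of 2 mod 3 is 2 (since 2·2 = 4 = 1·3 + 1), so t ≡ 2·2 = 4 ≡ 1 (mod 3).
    Then x = 124 + 272·1 = 396, valid modulo lcm(272, 3) = 816: x ≡ 396 (mod 816).
  Combine with x ≡ 4 (mod 11); new modulus lcm = 8976.
    Write x = 396 + 816·t and substitute into x ≡ 4 (mod 11): 816·t ≡ 4 − 396 = -392 (mod 11).
    Reduce coefficients mod 11: 2·t ≡ 4 (mod 11).
    The inverse of 2 mod 11 is 6 (since 2·6 = 12 = 1·11 + 1), so t ≡ 6·4 = 24 ≡ 2 (mod 11).
    Then x = 396 + 816·2 = 2028, valid modulo lcm(816, 11) = 8976: x ≡ 2028 (mod 8976).
  Combine with x ≡ 3 (mod 13); new modulus lcm = 116688.
    Write x = 2028 + 8976·t and substitute into x ≡ 3 (mod 13): 8976·t ≡ 3 − 2028 = -2025 (mod 13).
    Reduce coefficients mod 13: 6·t ≡ 3 (mod 13).
    The inverse of 6 mod 13 is 11 (since 6·11 = 66 = 5·13 + 1), so t ≡ 11·3 = 33 ≡ 7 (mod 13).
    Then x = 2028 + 8976·7 = 64860, valid modulo lcm(8976, 13) = 116688: x ≡ 64860 (mod 116688).
Verify against each original: 64860 mod 17 = 5, 64860 mod 16 = 12, 64860 mod 3 = 0, 64860 mod 11 = 4, 64860 mod 13 = 3.

x ≡ 64860 (mod 116688).


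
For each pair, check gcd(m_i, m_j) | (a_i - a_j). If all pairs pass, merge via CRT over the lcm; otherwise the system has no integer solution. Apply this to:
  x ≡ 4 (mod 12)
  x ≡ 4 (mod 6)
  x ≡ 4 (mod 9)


Moduli 12, 6, 9 are not pairwise coprime, so CRT works modulo lcm(m_i) when all pairwise compatibility conditions hold.
Pairwise compatibility: gcd(m_i, m_j) must divide a_i - a_j for every pair.
Merge one congruence at a time:
  Start: x ≡ 4 (mod 12).
  Combine with x ≡ 4 (mod 6): gcd(12, 6) = 6; 4 - 4 = 0, which IS divisible by 6, so compatible.
    Write x = 4 + 12·t and substitute into x ≡ 4 (mod 6): 12·t ≡ 4 − 4 = 0 (mod 6).
    Divide the congruence (and modulus) by g = 6: 2·t ≡ 0 (mod 1).
    Modulo 1 every t works; take t = 0.
    Then x = 4 + 12·0 = 4, valid modulo lcm(12, 6) = 12: x ≡ 4 (mod 12).
  Combine with x ≡ 4 (mod 9): gcd(12, 9) = 3; 4 - 4 = 0, which IS divisible by 3, so compatible.
    Write x = 4 + 12·t and substitute into x ≡ 4 (mod 9): 12·t ≡ 4 − 4 = 0 (mod 9).
    Divide the congruence (and modulus) by g = 3: 4·t ≡ 0 (mod 3).
    Reduce coefficients mod 3: 1·t ≡ 0 (mod 3).
    So t ≡ 0 (mod 3).
    Then x = 4 + 12·0 = 4, valid modulo lcm(12, 9) = 36: x ≡ 4 (mod 36).
Verify: 4 mod 12 = 4, 4 mod 6 = 4, 4 mod 9 = 4.

x ≡ 4 (mod 36).


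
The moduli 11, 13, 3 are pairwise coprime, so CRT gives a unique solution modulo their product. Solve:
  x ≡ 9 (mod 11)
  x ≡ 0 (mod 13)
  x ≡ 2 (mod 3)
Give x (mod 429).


Moduli 11, 13, 3 are pairwise coprime; by CRT there is a unique solution modulo M = 11 · 13 · 3 = 429.
Solve pairwise, accumulating the modulus:
  Start with x ≡ 9 (mod 11).
  Combine with x ≡ 0 (mod 13): since gcd(11, 13) = 1, we get a unique residue mod 143.
    Write x = 9 + 11·t and substitute into x ≡ 0 (mod 13): 11·t ≡ 0 − 9 = -9 (mod 13).
    Reduce coefficients mod 13: 11·t ≡ 4 (mod 13).
    The inverse of 11 mod 13 is 6 (since 11·6 = 66 = 5·13 + 1), so t ≡ 6·4 = 24 ≡ 11 (mod 13).
    Then x = 9 + 11·11 = 130, valid modulo lcm(11, 13) = 143: x ≡ 130 (mod 143).
  Combine with x ≡ 2 (mod 3): since gcd(143, 3) = 1, we get a unique residue mod 429.
    Write x = 130 + 143·t and substitute into x ≡ 2 (mod 3): 143·t ≡ 2 − 130 = -128 (mod 3).
    Reduce coefficients mod 3: 2·t ≡ 1 (mod 3).
    The inverse of 2 mod 3 is 2 (since 2·2 = 4 = 1·3 + 1), so t ≡ 2·1 = 2 ≡ 2 (mod 3).
    Then x = 130 + 143·2 = 416, valid modulo lcm(143, 3) = 429: x ≡ 416 (mod 429).
Verify: 416 mod 11 = 9 ✓, 416 mod 13 = 0 ✓, 416 mod 3 = 2 ✓.

x ≡ 416 (mod 429).


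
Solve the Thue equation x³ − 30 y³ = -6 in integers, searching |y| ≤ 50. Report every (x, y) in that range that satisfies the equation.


The equation is x³ - 30y³ = -6. For fixed y, x³ = 30·y³ − 6, so a solution requires the RHS to be a perfect cube.
Strategy: iterate y from -50 to 50, compute RHS = 30·y³ − 6, and check whether it is a (positive or negative) perfect cube.
Check small values of y:
  y = 0: RHS = -6 is not a perfect cube.
  y = 1: RHS = 24 is not a perfect cube.
  y = -1: RHS = -36 is not a perfect cube.
  y = 2: RHS = 234 is not a perfect cube.
  y = -2: RHS = -246 is not a perfect cube.
  y = 3: RHS = 804 is not a perfect cube.
  y = -3: RHS = -816 is not a perfect cube.
Continuing the search up to |y| = 50 finds no solutions either.
No (x, y) in the scanned range satisfies the equation.

No integer solutions with |y| ≤ 50.


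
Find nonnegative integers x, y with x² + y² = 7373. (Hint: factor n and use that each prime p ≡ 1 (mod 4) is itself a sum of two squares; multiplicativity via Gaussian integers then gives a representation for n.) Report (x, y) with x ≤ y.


Step 1: Factor n = 7373 = 73 · 101.
Step 2: Check the mod-4 condition on each prime factor: 73 ≡ 1 (mod 4), exponent 1; 101 ≡ 1 (mod 4), exponent 1.
All primes ≡ 3 (mod 4) appear to even exponent (or don't appear), so by the two-squares theorem n IS expressible as a sum of two squares.
Step 3: Build a representation. Here n = 73 · 101 is a product of primes ≡ 1 (mod 4). Each prime p ≡ 1 (mod 4) is itself a sum of two squares; find a² by testing p − a² for a perfect square:
  73: 73 − 1² = 72, 73 − 2² = 69, 73 − 3² = 64 = 8² ⇒ 73 = 3² + 8².
  101: 101 − 1² = 100 = 10² ⇒ 101 = 1² + 10².
  Combine using the Brahmagupta–Fibonacci identity (a² + b²)(c² + d²) = (ac − bd)² + (ad + bc)² = (ac + bd)² + (ad − bc)²:
  73 · 101 = 7373: from (3² + 8²)(1² + 10²), take (3·1 − 8·10, 3·10 + 8·1) = (3 − 80, 30 + 8) = (-77, 38); dropping signs (only squares matter) gives (77, 38); check 77² + 38² = 5929 + 1444 = 7373 ✓.
Step 4: Order so x ≤ y and verify: 38² + 77² = 1444 + 5929 = 7373 = n. ✓

n = 7373 = 38² + 77² (one valid representation with x ≤ y).


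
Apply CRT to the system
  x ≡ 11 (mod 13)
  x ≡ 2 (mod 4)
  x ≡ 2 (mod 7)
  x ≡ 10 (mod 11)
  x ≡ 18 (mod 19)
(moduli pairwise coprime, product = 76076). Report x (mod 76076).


Product of moduli M = 13 · 4 · 7 · 11 · 19 = 76076.
Merge one congruence at a time:
  Start: x ≡ 11 (mod 13).
  Combine with x ≡ 2 (mod 4); new modulus lcm = 52.
    Write x = 11 + 13·t and substitute into x ≡ 2 (mod 4): 13·t ≡ 2 − 11 = -9 (mod 4).
    Reduce coefficients mod 4: 1·t ≡ 3 (mod 4).
    So t ≡ 3 (mod 4).
    Then x = 11 + 13·3 = 50, valid modulo lcm(13, 4) = 52: x ≡ 50 (mod 52).
  Combine with x ≡ 2 (mod 7); new modulus lcm = 364.
    Write x = 50 + 52·t and substitute into x ≡ 2 (mod 7): 52·t ≡ 2 − 50 = -48 (mod 7).
    Reduce coefficients mod 7: 3·t ≡ 1 (mod 7).
    The inverse of 3 mod 7 is 5 (since 3·5 = 15 = 2·7 + 1), so t ≡ 5·1 = 5 ≡ 5 (mod 7).
    Then x = 50 + 52·5 = 310, valid modulo lcm(52, 7) = 364: x ≡ 310 (mod 364).
  Combine with x ≡ 10 (mod 11); new modulus lcm = 4004.
    Write x = 310 + 364·t and substitute into x ≡ 10 (mod 11): 364·t ≡ 10 − 310 = -300 (mod 11).
    Reduce coefficients mod 11: 1·t ≡ 8 (mod 11).
    So t ≡ 8 (mod 11).
    Then x = 310 + 364·8 = 3222, valid modulo lcm(364, 11) = 4004: x ≡ 3222 (mod 4004).
  Combine with x ≡ 18 (mod 19); new modulus lcm = 76076.
    Write x = 3222 + 4004·t and substitute into x ≡ 18 (mod 19): 4004·t ≡ 18 − 3222 = -3204 (mod 19).
    Reduce coefficients mod 19: 14·t ≡ 7 (mod 19).
    The inverse of 14 mod 19 is 15 (since 14·15 = 210 = 11·19 + 1), so t ≡ 15·7 = 105 ≡ 10 (mod 19).
    Then x = 3222 + 4004·10 = 43262, valid modulo lcm(4004, 19) = 76076: x ≡ 43262 (mod 76076).
Verify against each original: 43262 mod 13 = 11, 43262 mod 4 = 2, 43262 mod 7 = 2, 43262 mod 11 = 10, 43262 mod 19 = 18.

x ≡ 43262 (mod 76076).


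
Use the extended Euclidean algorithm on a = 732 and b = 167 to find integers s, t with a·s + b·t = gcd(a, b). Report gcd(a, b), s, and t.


Euclidean algorithm on (732, 167) — divide until remainder is 0:
  732 = 4 · 167 + 64
  167 = 2 · 64 + 39
  64 = 1 · 39 + 25
  39 = 1 · 25 + 14
  25 = 1 · 14 + 11
  14 = 1 · 11 + 3
  11 = 3 · 3 + 2
  3 = 1 · 2 + 1
  2 = 2 · 1 + 0
gcd(732, 167) = 1.
Track Bezout coefficients alongside the remainders: start with r₀ = 732 = a·1 + b·0 (s = 1, t = 0) and r₁ = 167 = a·0 + b·1 (s = 0, t = 1); each new remainder r_{k+1} = r_{k-1} − q_k·r_k inherits s_{k+1} = s_{k-1} − q_k·s_k, t_{k+1} = t_{k-1} − q_k·t_k, so r_k = a·s_k + b·t_k at every step:
  q = 4: r = 64, s = 1 − 4·0 = 1, t = 0 − 4·1 = -4  (check: 732·1 + 167·(-4) = 64)
  q = 2: r = 39, s = 0 − 2·1 = -2, t = 1 − 2·(-4) = 9  (check: 732·(-2) + 167·9 = 39)
  q = 1: r = 25, s = 1 − 1·(-2) = 3, t = -4 − 1·9 = -13  (check: 732·3 + 167·(-13) = 25)
  q = 1: r = 14, s = -2 − 1·3 = -5, t = 9 − 1·(-13) = 22  (check: 732·(-5) + 167·22 = 14)
  q = 1: r = 11, s = 3 − 1·(-5) = 8, t = -13 − 1·22 = -35  (check: 732·8 + 167·(-35) = 11)
  q = 1: r = 3, s = -5 − 1·8 = -13, t = 22 − 1·(-35) = 57  (check: 732·(-13) + 167·57 = 3)
  q = 3: r = 2, s = 8 − 3·(-13) = 47, t = -35 − 3·57 = -206  (check: 732·47 + 167·(-206) = 2)
  q = 1: r = 1, s = -13 − 1·47 = -60, t = 57 − 1·(-206) = 263  (check: 732·(-60) + 167·263 = 1)
The row with r = 1 (the gcd) gives the Bezout coefficients s = -60, t = 263.
Result: 732 · (-60) + 167 · (263) = 1.

gcd(732, 167) = 1; s = -60, t = 263 (check: 732·(-60) + 167·263 = 1).


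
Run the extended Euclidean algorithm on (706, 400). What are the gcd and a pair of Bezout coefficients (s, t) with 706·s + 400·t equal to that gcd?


Euclidean algorithm on (706, 400) — divide until remainder is 0:
  706 = 1 · 400 + 306
  400 = 1 · 306 + 94
  306 = 3 · 94 + 24
  94 = 3 · 24 + 22
  24 = 1 · 22 + 2
  22 = 11 · 2 + 0
gcd(706, 400) = 2.
Track Bezout coefficients alongside the remainders: start with r₀ = 706 = a·1 + b·0 (s = 1, t = 0) and r₁ = 400 = a·0 + b·1 (s = 0, t = 1); each new remainder r_{k+1} = r_{k-1} − q_k·r_k inherits s_{k+1} = s_{k-1} − q_k·s_k, t_{k+1} = t_{k-1} − q_k·t_k, so r_k = a·s_k + b·t_k at every step:
  q = 1: r = 306, s = 1 − 1·0 = 1, t = 0 − 1·1 = -1  (check: 706·1 + 400·(-1) = 306)
  q = 1: r = 94, s = 0 − 1·1 = -1, t = 1 − 1·(-1) = 2  (check: 706·(-1) + 400·2 = 94)
  q = 3: r = 24, s = 1 − 3·(-1) = 4, t = -1 − 3·2 = -7  (check: 706·4 + 400·(-7) = 24)
  q = 3: r = 22, s = -1 − 3·4 = -13, t = 2 − 3·(-7) = 23  (check: 706·(-13) + 400·23 = 22)
  q = 1: r = 2, s = 4 − 1·(-13) = 17, t = -7 − 1·23 = -30  (check: 706·17 + 400·(-30) = 2)
The row with r = 2 (the gcd) gives the Bezout coefficients s = 17, t = -30.
Result: 706 · (17) + 400 · (-30) = 2.

gcd(706, 400) = 2; s = 17, t = -30 (check: 706·17 + 400·(-30) = 2).


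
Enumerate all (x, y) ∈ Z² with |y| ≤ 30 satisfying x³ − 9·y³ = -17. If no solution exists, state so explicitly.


The equation is x³ - 9y³ = -17. For fixed y, x³ = 9·y³ − 17, so a solution requires the RHS to be a perfect cube.
Strategy: iterate y from -30 to 30, compute RHS = 9·y³ − 17, and check whether it is a (positive or negative) perfect cube.
Check small values of y:
  y = 0: RHS = -17 is not a perfect cube.
  y = 1: RHS = -8 = (-2)³ ⇒ x = -2 works.
  y = -1: RHS = -26 is not a perfect cube.
  y = 2: RHS = 55 is not a perfect cube.
  y = -2: RHS = -89 is not a perfect cube.
  y = 3: RHS = 226 is not a perfect cube.
  y = -3: RHS = -260 is not a perfect cube.
Continuing, at y = 25: RHS = 140608 = (52)³ ⇒ x = 52 works.
Searching the remaining y in |y| ≤ 30 finds no further solutions.
Collected solutions: (-2, 1), (52, 25).

Solutions (with |y| ≤ 30): (-2, 1), (52, 25).


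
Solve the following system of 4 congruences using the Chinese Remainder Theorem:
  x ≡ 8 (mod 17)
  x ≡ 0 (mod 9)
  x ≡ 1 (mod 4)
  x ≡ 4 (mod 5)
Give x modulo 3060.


Product of moduli M = 17 · 9 · 4 · 5 = 3060.
Merge one congruence at a time:
  Start: x ≡ 8 (mod 17).
  Combine with x ≡ 0 (mod 9); new modulus lcm = 153.
    Write x = 8 + 17·t and substitute into x ≡ 0 (mod 9): 17·t ≡ 0 − 8 = -8 (mod 9).
    Reduce coefficients mod 9: 8·t ≡ 1 (mod 9).
    The inverse of 8 mod 9 is 8 (since 8·8 = 64 = 7·9 + 1), so t ≡ 8·1 = 8 ≡ 8 (mod 9).
    Then x = 8 + 17·8 = 144, valid modulo lcm(17, 9) = 153: x ≡ 144 (mod 153).
  Combine with x ≡ 1 (mod 4); new modulus lcm = 612.
    Write x = 144 + 153·t and substitute into x ≡ 1 (mod 4): 153·t ≡ 1 − 144 = -143 (mod 4).
    Reduce coefficients mod 4: 1·t ≡ 1 (mod 4).
    So t ≡ 1 (mod 4).
    Then x = 144 + 153·1 = 297, valid modulo lcm(153, 4) = 612: x ≡ 297 (mod 612).
  Combine with x ≡ 4 (mod 5); new modulus lcm = 3060.
    Write x = 297 + 612·t and substitute into x ≡ 4 (mod 5): 612·t ≡ 4 − 297 = -293 (mod 5).
    Reduce coefficients mod 5: 2·t ≡ 2 (mod 5).
    The inverse of 2 mod 5 is 3 (since 2·3 = 6 = 1·5 + 1), so t ≡ 3·2 = 6 ≡ 1 (mod 5).
    Then x = 297 + 612·1 = 909, valid modulo lcm(612, 5) = 3060: x ≡ 909 (mod 3060).
Verify against each original: 909 mod 17 = 8, 909 mod 9 = 0, 909 mod 4 = 1, 909 mod 5 = 4.

x ≡ 909 (mod 3060).


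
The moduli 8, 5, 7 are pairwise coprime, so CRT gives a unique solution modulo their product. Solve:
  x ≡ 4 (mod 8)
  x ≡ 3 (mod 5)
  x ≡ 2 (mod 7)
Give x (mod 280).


Moduli 8, 5, 7 are pairwise coprime; by CRT there is a unique solution modulo M = 8 · 5 · 7 = 280.
Solve pairwise, accumulating the modulus:
  Start with x ≡ 4 (mod 8).
  Combine with x ≡ 3 (mod 5): since gcd(8, 5) = 1, we get a unique residue mod 40.
    Write x = 4 + 8·t and substitute into x ≡ 3 (mod 5): 8·t ≡ 3 − 4 = -1 (mod 5).
    Reduce coefficients mod 5: 3·t ≡ 4 (mod 5).
    The inverse of 3 mod 5 is 2 (since 3·2 = 6 = 1·5 + 1), so t ≡ 2·4 = 8 ≡ 3 (mod 5).
    Then x = 4 + 8·3 = 28, valid modulo lcm(8, 5) = 40: x ≡ 28 (mod 40).
  Combine with x ≡ 2 (mod 7): since gcd(40, 7) = 1, we get a unique residue mod 280.
    Write x = 28 + 40·t and substitute into x ≡ 2 (mod 7): 40·t ≡ 2 − 28 = -26 (mod 7).
    Reduce coefficients mod 7: 5·t ≡ 2 (mod 7).
    The inverse of 5 mod 7 is 3 (since 5·3 = 15 = 2·7 + 1), so t ≡ 3·2 = 6 ≡ 6 (mod 7).
    Then x = 28 + 40·6 = 268, valid modulo lcm(40, 7) = 280: x ≡ 268 (mod 280).
Verify: 268 mod 8 = 4 ✓, 268 mod 5 = 3 ✓, 268 mod 7 = 2 ✓.

x ≡ 268 (mod 280).


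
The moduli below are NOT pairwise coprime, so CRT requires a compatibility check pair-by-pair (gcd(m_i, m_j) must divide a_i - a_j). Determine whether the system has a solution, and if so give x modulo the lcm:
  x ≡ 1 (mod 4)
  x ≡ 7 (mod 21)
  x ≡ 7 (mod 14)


Moduli 4, 21, 14 are not pairwise coprime, so CRT works modulo lcm(m_i) when all pairwise compatibility conditions hold.
Pairwise compatibility: gcd(m_i, m_j) must divide a_i - a_j for every pair.
Merge one congruence at a time:
  Start: x ≡ 1 (mod 4).
  Combine with x ≡ 7 (mod 21): gcd(4, 21) = 1; 7 - 1 = 6, which IS divisible by 1, so compatible.
    Write x = 1 + 4·t and substitute into x ≡ 7 (mod 21): 4·t ≡ 7 − 1 = 6 (mod 21).
    The inverse of 4 mod 21 is 16 (since 4·16 = 64 = 3·21 + 1), so t ≡ 16·6 = 96 ≡ 12 (mod 21).
    Then x = 1 + 4·12 = 49, valid modulo lcm(4, 21) = 84: x ≡ 49 (mod 84).
  Combine with x ≡ 7 (mod 14): gcd(84, 14) = 14; 7 - 49 = -42, which IS divisible by 14, so compatible.
    Write x = 49 + 84·t and substitute into x ≡ 7 (mod 14): 84·t ≡ 7 − 49 = -42 (mod 14).
    Divide the congruence (and modulus) by g = 14: 6·t ≡ -3 (mod 1).
    Modulo 1 every t works; take t = 0.
    Then x = 49 + 84·0 = 49, valid modulo lcm(84, 14) = 84: x ≡ 49 (mod 84).
Verify: 49 mod 4 = 1, 49 mod 21 = 7, 49 mod 14 = 7.

x ≡ 49 (mod 84).


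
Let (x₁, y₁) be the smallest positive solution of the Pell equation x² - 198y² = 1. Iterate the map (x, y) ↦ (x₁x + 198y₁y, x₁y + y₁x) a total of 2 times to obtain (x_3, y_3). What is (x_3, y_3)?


Step 1: Find the fundamental solution (x₁, y₁) of x² - 198y² = 1.
  Expand √198 as a continued fraction. a₀ = ⌊√198⌋ = 14; iterate m_{k+1} = d_k·a_k − m_k, d_{k+1} = (198 − m_{k+1}²)/d_k, a_{k+1} = ⌊(a₀ + m_{k+1})/d_{k+1}⌋ (starting m₀ = 0, d₀ = 1), with convergents p_k = a_k·p_{k-1} + p_{k-2}, q_k = a_k·q_{k-1} + q_{k-2} (p₋₁ = 1, q₋₁ = 0):
  k = 0: a₀ = 14; p₀/q₀ = 14/1; p₀² − 198·q₀² = 196 − 198 = -2.
  k = 1: m = 14, d = 2, a = ⌊(14 + 14)/2⌋ = 14; p/q = (14·14 + 1)/(14·1 + 0) = 197/14; p² − 198·q² = 38809 − 38808 = 1.
  The first convergent with p² − 198·q² = 1 gives the fundamental solution (x₁, y₁) = (197, 14).
Step 2: Apply the recurrence (x_{n+1}, y_{n+1}) = (x₁x_n + 198y₁y_n, x₁y_n + y₁x_n) repeatedly.
  From (x_1, y_1) = (197, 14): x_2 = 197·197 + 198·14·14 = 77617; y_2 = 197·14 + 14·197 = 5516.
  From (x_2, y_2) = (77617, 5516): x_3 = 197·77617 + 198·14·5516 = 30580901; y_3 = 197·5516 + 14·77617 = 2173290.
Step 3: Verify x_3² - 198·y_3² = 935191505971801 - 935191505971800 = 1 (should be 1). ✓

(x_1, y_1) = (197, 14); (x_3, y_3) = (30580901, 2173290).


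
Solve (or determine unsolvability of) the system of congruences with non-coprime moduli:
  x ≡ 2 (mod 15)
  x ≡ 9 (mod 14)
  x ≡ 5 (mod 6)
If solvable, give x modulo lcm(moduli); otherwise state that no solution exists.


Moduli 15, 14, 6 are not pairwise coprime, so CRT works modulo lcm(m_i) when all pairwise compatibility conditions hold.
Pairwise compatibility: gcd(m_i, m_j) must divide a_i - a_j for every pair.
Merge one congruence at a time:
  Start: x ≡ 2 (mod 15).
  Combine with x ≡ 9 (mod 14): gcd(15, 14) = 1; 9 - 2 = 7, which IS divisible by 1, so compatible.
    Write x = 2 + 15·t and substitute into x ≡ 9 (mod 14): 15·t ≡ 9 − 2 = 7 (mod 14).
    Reduce coefficients mod 14: 1·t ≡ 7 (mod 14).
    So t ≡ 7 (mod 14).
    Then x = 2 + 15·7 = 107, valid modulo lcm(15, 14) = 210: x ≡ 107 (mod 210).
  Combine with x ≡ 5 (mod 6): gcd(210, 6) = 6; 5 - 107 = -102, which IS divisible by 6, so compatible.
    Write x = 107 + 210·t and substitute into x ≡ 5 (mod 6): 210·t ≡ 5 − 107 = -102 (mod 6).
    Divide the congruence (and modulus) by g = 6: 35·t ≡ -17 (mod 1).
    Modulo 1 every t works; take t = 0.
    Then x = 107 + 210·0 = 107, valid modulo lcm(210, 6) = 210: x ≡ 107 (mod 210).
Verify: 107 mod 15 = 2, 107 mod 14 = 9, 107 mod 6 = 5.

x ≡ 107 (mod 210).


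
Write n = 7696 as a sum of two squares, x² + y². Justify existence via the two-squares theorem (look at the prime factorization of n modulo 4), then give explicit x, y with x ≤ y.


Step 1: Factor n = 7696 = 2^4 · 13 · 37.
Step 2: Check the mod-4 condition on each prime factor: 2 = 2 (special); 13 ≡ 1 (mod 4), exponent 1; 37 ≡ 1 (mod 4), exponent 1.
All primes ≡ 3 (mod 4) appear to even exponent (or don't appear), so by the two-squares theorem n IS expressible as a sum of two squares.
Step 3: Build a representation. Group n = k² · m with k = 4 and m = 13 · 37 = 481 (a product of primes ≡ 1 (mod 4)); a representation of m scales to one of n via (k·x)² + (k·y)² = k²(x² + y²). Each prime p ≡ 1 (mod 4) is itself a sum of two squares; find a² by testing p − a² for a perfect square:
  13: 13 − 1² = 12, 13 − 2² = 9 = 3² ⇒ 13 = 2² + 3².
  37: 37 − 1² = 36 = 6² ⇒ 37 = 1² + 6².
  Combine using the Brahmagupta–Fibonacci identity (a² + b²)(c² + d²) = (ac − bd)² + (ad + bc)² = (ac + bd)² + (ad − bc)²:
  13 · 37 = 481: from (2² + 3²)(1² + 6²), take (2·1 − 3·6, 2·6 + 3·1) = (2 − 18, 12 + 3) = (-16, 15); dropping signs (only squares matter) gives (16, 15); check 16² + 15² = 256 + 225 = 481 ✓.
  Scale by k = 4: (4·16, 4·15) = (64, 60).
Step 4: Order so x ≤ y and verify: 60² + 64² = 3600 + 4096 = 7696 = n. ✓

n = 7696 = 60² + 64² (one valid representation with x ≤ y).


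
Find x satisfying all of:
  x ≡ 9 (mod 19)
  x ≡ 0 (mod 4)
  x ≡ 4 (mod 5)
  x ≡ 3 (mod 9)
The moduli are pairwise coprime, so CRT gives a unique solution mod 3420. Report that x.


Product of moduli M = 19 · 4 · 5 · 9 = 3420.
Merge one congruence at a time:
  Start: x ≡ 9 (mod 19).
  Combine with x ≡ 0 (mod 4); new modulus lcm = 76.
    Write x = 9 + 19·t and substitute into x ≡ 0 (mod 4): 19·t ≡ 0 − 9 = -9 (mod 4).
    Reduce coefficients mod 4: 3·t ≡ 3 (mod 4).
    The inverse of 3 mod 4 is 3 (since 3·3 = 9 = 2·4 + 1), so t ≡ 3·3 = 9 ≡ 1 (mod 4).
    Then x = 9 + 19·1 = 28, valid modulo lcm(19, 4) = 76: x ≡ 28 (mod 76).
  Combine with x ≡ 4 (mod 5); new modulus lcm = 380.
    Write x = 28 + 76·t and substitute into x ≡ 4 (mod 5): 76·t ≡ 4 − 28 = -24 (mod 5).
    Reduce coefficients mod 5: 1·t ≡ 1 (mod 5).
    So t ≡ 1 (mod 5).
    Then x = 28 + 76·1 = 104, valid modulo lcm(76, 5) = 380: x ≡ 104 (mod 380).
  Combine with x ≡ 3 (mod 9); new modulus lcm = 3420.
    Write x = 104 + 380·t and substitute into x ≡ 3 (mod 9): 380·t ≡ 3 − 104 = -101 (mod 9).
    Reduce coefficients mod 9: 2·t ≡ 7 (mod 9).
    The inverse of 2 mod 9 is 5 (since 2·5 = 10 = 1·9 + 1), so t ≡ 5·7 = 35 ≡ 8 (mod 9).
    Then x = 104 + 380·8 = 3144, valid modulo lcm(380, 9) = 3420: x ≡ 3144 (mod 3420).
Verify against each original: 3144 mod 19 = 9, 3144 mod 4 = 0, 3144 mod 5 = 4, 3144 mod 9 = 3.

x ≡ 3144 (mod 3420).


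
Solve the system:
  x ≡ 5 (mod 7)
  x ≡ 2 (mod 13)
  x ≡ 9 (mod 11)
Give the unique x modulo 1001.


Moduli 7, 13, 11 are pairwise coprime; by CRT there is a unique solution modulo M = 7 · 13 · 11 = 1001.
Solve pairwise, accumulating the modulus:
  Start with x ≡ 5 (mod 7).
  Combine with x ≡ 2 (mod 13): since gcd(7, 13) = 1, we get a unique residue mod 91.
    Write x = 5 + 7·t and substitute into x ≡ 2 (mod 13): 7·t ≡ 2 − 5 = -3 (mod 13).
    Reduce coefficients mod 13: 7·t ≡ 10 (mod 13).
    The inverse of 7 mod 13 is 2 (since 7·2 = 14 = 1·13 + 1), so t ≡ 2·10 = 20 ≡ 7 (mod 13).
    Then x = 5 + 7·7 = 54, valid modulo lcm(7, 13) = 91: x ≡ 54 (mod 91).
  Combine with x ≡ 9 (mod 11): since gcd(91, 11) = 1, we get a unique residue mod 1001.
    Write x = 54 + 91·t and substitute into x ≡ 9 (mod 11): 91·t ≡ 9 − 54 = -45 (mod 11).
    Reduce coefficients mod 11: 3·t ≡ 10 (mod 11).
    The inverse of 3 mod 11 is 4 (since 3·4 = 12 = 1·11 + 1), so t ≡ 4·10 = 40 ≡ 7 (mod 11).
    Then x = 54 + 91·7 = 691, valid modulo lcm(91, 11) = 1001: x ≡ 691 (mod 1001).
Verify: 691 mod 7 = 5 ✓, 691 mod 13 = 2 ✓, 691 mod 11 = 9 ✓.

x ≡ 691 (mod 1001).


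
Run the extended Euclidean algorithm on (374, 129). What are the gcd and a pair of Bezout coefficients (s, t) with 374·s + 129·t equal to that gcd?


Euclidean algorithm on (374, 129) — divide until remainder is 0:
  374 = 2 · 129 + 116
  129 = 1 · 116 + 13
  116 = 8 · 13 + 12
  13 = 1 · 12 + 1
  12 = 12 · 1 + 0
gcd(374, 129) = 1.
Track Bezout coefficients alongside the remainders: start with r₀ = 374 = a·1 + b·0 (s = 1, t = 0) and r₁ = 129 = a·0 + b·1 (s = 0, t = 1); each new remainder r_{k+1} = r_{k-1} − q_k·r_k inherits s_{k+1} = s_{k-1} − q_k·s_k, t_{k+1} = t_{k-1} − q_k·t_k, so r_k = a·s_k + b·t_k at every step:
  q = 2: r = 116, s = 1 − 2·0 = 1, t = 0 − 2·1 = -2  (check: 374·1 + 129·(-2) = 116)
  q = 1: r = 13, s = 0 − 1·1 = -1, t = 1 − 1·(-2) = 3  (check: 374·(-1) + 129·3 = 13)
  q = 8: r = 12, s = 1 − 8·(-1) = 9, t = -2 − 8·3 = -26  (check: 374·9 + 129·(-26) = 12)
  q = 1: r = 1, s = -1 − 1·9 = -10, t = 3 − 1·(-26) = 29  (check: 374·(-10) + 129·29 = 1)
The row with r = 1 (the gcd) gives the Bezout coefficients s = -10, t = 29.
Result: 374 · (-10) + 129 · (29) = 1.

gcd(374, 129) = 1; s = -10, t = 29 (check: 374·(-10) + 129·29 = 1).


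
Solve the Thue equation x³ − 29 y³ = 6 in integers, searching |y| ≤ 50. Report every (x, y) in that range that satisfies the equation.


The equation is x³ - 29y³ = 6. For fixed y, x³ = 29·y³ + 6, so a solution requires the RHS to be a perfect cube.
Strategy: iterate y from -50 to 50, compute RHS = 29·y³ + 6, and check whether it is a (positive or negative) perfect cube.
Check small values of y:
  y = 0: RHS = 6 is not a perfect cube.
  y = 1: RHS = 35 is not a perfect cube.
  y = -1: RHS = -23 is not a perfect cube.
  y = 2: RHS = 238 is not a perfect cube.
  y = -2: RHS = -226 is not a perfect cube.
  y = 3: RHS = 789 is not a perfect cube.
  y = -3: RHS = -777 is not a perfect cube.
Continuing the search up to |y| = 50 finds no solutions either.
No (x, y) in the scanned range satisfies the equation.

No integer solutions with |y| ≤ 50.


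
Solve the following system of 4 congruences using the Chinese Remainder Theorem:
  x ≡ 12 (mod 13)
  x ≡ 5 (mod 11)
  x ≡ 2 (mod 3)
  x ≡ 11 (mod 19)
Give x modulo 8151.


Product of moduli M = 13 · 11 · 3 · 19 = 8151.
Merge one congruence at a time:
  Start: x ≡ 12 (mod 13).
  Combine with x ≡ 5 (mod 11); new modulus lcm = 143.
    Write x = 12 + 13·t and substitute into x ≡ 5 (mod 11): 13·t ≡ 5 − 12 = -7 (mod 11).
    Reduce coefficients mod 11: 2·t ≡ 4 (mod 11).
    The inverse of 2 mod 11 is 6 (since 2·6 = 12 = 1·11 + 1), so t ≡ 6·4 = 24 ≡ 2 (mod 11).
    Then x = 12 + 13·2 = 38, valid modulo lcm(13, 11) = 143: x ≡ 38 (mod 143).
  Combine with x ≡ 2 (mod 3); new modulus lcm = 429.
    Write x = 38 + 143·t and substitute into x ≡ 2 (mod 3): 143·t ≡ 2 − 38 = -36 (mod 3).
    Reduce coefficients mod 3: 2·t ≡ 0 (mod 3).
    The inverse of 2 mod 3 is 2 (since 2·2 = 4 = 1·3 + 1), so t ≡ 2·0 = 0 ≡ 0 (mod 3).
    Then x = 38 + 143·0 = 38, valid modulo lcm(143, 3) = 429: x ≡ 38 (mod 429).
  Combine with x ≡ 11 (mod 19); new modulus lcm = 8151.
    Write x = 38 + 429·t and substitute into x ≡ 11 (mod 19): 429·t ≡ 11 − 38 = -27 (mod 19).
    Reduce coefficients mod 19: 11·t ≡ 11 (mod 19).
    The inverse of 11 mod 19 is 7 (since 11·7 = 77 = 4·19 + 1), so t ≡ 7·11 = 77 ≡ 1 (mod 19).
    Then x = 38 + 429·1 = 467, valid modulo lcm(429, 19) = 8151: x ≡ 467 (mod 8151).
Verify against each original: 467 mod 13 = 12, 467 mod 11 = 5, 467 mod 3 = 2, 467 mod 19 = 11.

x ≡ 467 (mod 8151).


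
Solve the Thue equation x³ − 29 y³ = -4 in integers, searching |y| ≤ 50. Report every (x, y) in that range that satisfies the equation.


The equation is x³ - 29y³ = -4. For fixed y, x³ = 29·y³ − 4, so a solution requires the RHS to be a perfect cube.
Strategy: iterate y from -50 to 50, compute RHS = 29·y³ − 4, and check whether it is a (positive or negative) perfect cube.
Check small values of y:
  y = 0: RHS = -4 is not a perfect cube.
  y = 1: RHS = 25 is not a perfect cube.
  y = -1: RHS = -33 is not a perfect cube.
  y = 2: RHS = 228 is not a perfect cube.
  y = -2: RHS = -236 is not a perfect cube.
  y = 3: RHS = 779 is not a perfect cube.
  y = -3: RHS = -787 is not a perfect cube.
Continuing the search up to |y| = 50 finds no solutions either.
No (x, y) in the scanned range satisfies the equation.

No integer solutions with |y| ≤ 50.
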